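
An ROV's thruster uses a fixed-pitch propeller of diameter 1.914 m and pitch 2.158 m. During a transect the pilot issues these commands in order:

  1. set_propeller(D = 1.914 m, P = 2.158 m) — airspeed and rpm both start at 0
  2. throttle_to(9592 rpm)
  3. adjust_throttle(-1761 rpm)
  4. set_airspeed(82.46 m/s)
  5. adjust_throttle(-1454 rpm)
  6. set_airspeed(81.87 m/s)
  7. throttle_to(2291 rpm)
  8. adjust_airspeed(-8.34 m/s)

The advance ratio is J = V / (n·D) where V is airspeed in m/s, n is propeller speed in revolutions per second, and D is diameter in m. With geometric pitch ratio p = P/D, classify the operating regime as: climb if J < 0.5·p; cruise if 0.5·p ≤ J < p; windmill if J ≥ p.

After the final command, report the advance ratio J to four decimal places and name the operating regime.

J = 1.0061, regime = cruise

set_propeller: D = 1.914 m, P = 2.158 m (p = P/D = 1.127482); state ← (V=0, rpm=0)
throttle_to(9592): rpm ← 9592
adjust_throttle(-1761): rpm ← 9592 -1761 = 7831
set_airspeed(82.46): V ← 82.46 m/s
adjust_throttle(-1454): rpm ← 7831 -1454 = 6377
set_airspeed(81.87): V ← 81.87 m/s
throttle_to(2291): rpm ← 2291
adjust_airspeed(-8.34): V ← 81.87 -8.34 = 73.53 m/s
final state: V = 73.53 m/s, rpm = 2291 → n = rpm/60 = 38.183333 rev/s
J = V / (n·D) = 73.53 / (38.183333 × 1.914) = 1.006118
regime bands: climb J<0.5637 | cruise [0.5637, 1.1275) | windmill J≥1.1275
J = 1.0061 → cruise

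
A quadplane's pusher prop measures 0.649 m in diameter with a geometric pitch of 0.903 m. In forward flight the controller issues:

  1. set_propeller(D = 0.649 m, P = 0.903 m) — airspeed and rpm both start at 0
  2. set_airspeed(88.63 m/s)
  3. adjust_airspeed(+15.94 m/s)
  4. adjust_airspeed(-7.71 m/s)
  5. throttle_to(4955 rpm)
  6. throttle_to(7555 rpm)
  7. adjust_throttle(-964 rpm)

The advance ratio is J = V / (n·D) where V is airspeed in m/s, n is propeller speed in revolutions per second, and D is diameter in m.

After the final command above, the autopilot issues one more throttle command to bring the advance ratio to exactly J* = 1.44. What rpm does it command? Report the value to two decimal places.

rpm = 6218.54

set_propeller: D = 0.649 m, P = 0.903 m (p = P/D = 1.391371); state ← (V=0, rpm=0)
set_airspeed(88.63): V ← 88.63 m/s
adjust_airspeed(+15.94): V ← 88.63 +15.94 = 104.57 m/s
adjust_airspeed(-7.71): V ← 104.57 -7.71 = 96.86 m/s
throttle_to(4955): rpm ← 4955
throttle_to(7555): rpm ← 7555
adjust_throttle(-964): rpm ← 7555 -964 = 6591
final state: V = 96.86 m/s, rpm = 6591 → n = rpm/60 = 109.850000 rev/s
target J* = 1.44; solve J* = V/(n·D) for n: n = V/(J*·D) = 96.86/(1.44 × 0.649) = 103.642356 rev/s
rpm = 60·n = 6218.541346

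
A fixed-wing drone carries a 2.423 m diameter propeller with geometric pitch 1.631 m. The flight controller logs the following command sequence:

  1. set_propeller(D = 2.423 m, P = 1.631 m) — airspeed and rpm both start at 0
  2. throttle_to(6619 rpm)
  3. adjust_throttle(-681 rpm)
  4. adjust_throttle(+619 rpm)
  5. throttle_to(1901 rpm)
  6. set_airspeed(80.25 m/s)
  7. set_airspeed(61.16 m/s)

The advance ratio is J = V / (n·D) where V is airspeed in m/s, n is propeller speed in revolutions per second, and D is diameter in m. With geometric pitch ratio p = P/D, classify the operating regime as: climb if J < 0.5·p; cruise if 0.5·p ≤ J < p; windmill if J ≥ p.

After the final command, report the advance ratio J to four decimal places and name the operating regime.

set_propeller: D = 2.423 m, P = 1.631 m (p = P/D = 0.673132); state ← (V=0, rpm=0)
throttle_to(6619): rpm ← 6619
adjust_throttle(-681): rpm ← 6619 -681 = 5938
adjust_throttle(+619): rpm ← 5938 +619 = 6557
throttle_to(1901): rpm ← 1901
set_airspeed(80.25): V ← 80.25 m/s
set_airspeed(61.16): V ← 61.16 m/s
final state: V = 61.16 m/s, rpm = 1901 → n = rpm/60 = 31.683333 rev/s
J = V / (n·D) = 61.16 / (31.683333 × 2.423) = 0.796679
regime bands: climb J<0.3366 | cruise [0.3366, 0.6731) | windmill J≥0.6731
J = 0.7967 → windmill

J = 0.7967, regime = windmill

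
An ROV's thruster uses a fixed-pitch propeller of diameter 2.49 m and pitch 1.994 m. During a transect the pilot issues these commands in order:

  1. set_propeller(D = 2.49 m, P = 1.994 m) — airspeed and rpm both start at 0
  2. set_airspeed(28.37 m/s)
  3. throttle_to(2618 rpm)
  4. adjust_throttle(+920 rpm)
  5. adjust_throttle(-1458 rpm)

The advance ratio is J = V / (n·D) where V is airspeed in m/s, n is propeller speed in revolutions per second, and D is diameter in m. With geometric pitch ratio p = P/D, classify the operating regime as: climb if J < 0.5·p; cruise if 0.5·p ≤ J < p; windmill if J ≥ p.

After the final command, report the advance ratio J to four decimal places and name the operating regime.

J = 0.3287, regime = climb

set_propeller: D = 2.49 m, P = 1.994 m (p = P/D = 0.800803); state ← (V=0, rpm=0)
set_airspeed(28.37): V ← 28.37 m/s
throttle_to(2618): rpm ← 2618
adjust_throttle(+920): rpm ← 2618 +920 = 3538
adjust_throttle(-1458): rpm ← 3538 -1458 = 2080
final state: V = 28.37 m/s, rpm = 2080 → n = rpm/60 = 34.666667 rev/s
J = V / (n·D) = 28.37 / (34.666667 × 2.49) = 0.328661
regime bands: climb J<0.4004 | cruise [0.4004, 0.8008) | windmill J≥0.8008
J = 0.3287 → climb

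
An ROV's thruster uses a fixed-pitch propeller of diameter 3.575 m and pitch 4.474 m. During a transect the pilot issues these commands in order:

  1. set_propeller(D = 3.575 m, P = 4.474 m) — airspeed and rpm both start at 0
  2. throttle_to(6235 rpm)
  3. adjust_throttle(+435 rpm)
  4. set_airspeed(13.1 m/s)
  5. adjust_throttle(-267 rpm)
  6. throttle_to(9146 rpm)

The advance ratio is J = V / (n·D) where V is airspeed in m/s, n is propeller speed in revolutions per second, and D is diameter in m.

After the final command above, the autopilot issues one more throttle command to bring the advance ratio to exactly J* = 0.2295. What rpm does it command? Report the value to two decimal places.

rpm = 958.00

set_propeller: D = 3.575 m, P = 4.474 m (p = P/D = 1.251469); state ← (V=0, rpm=0)
throttle_to(6235): rpm ← 6235
adjust_throttle(+435): rpm ← 6235 +435 = 6670
set_airspeed(13.1): V ← 13.1 m/s
adjust_throttle(-267): rpm ← 6670 -267 = 6403
throttle_to(9146): rpm ← 9146
final state: V = 13.1 m/s, rpm = 9146 → n = rpm/60 = 152.433333 rev/s
target J* = 0.2295; solve J* = V/(n·D) for n: n = V/(J*·D) = 13.1/(0.2295 × 3.575) = 15.966604 rev/s
rpm = 60·n = 957.996252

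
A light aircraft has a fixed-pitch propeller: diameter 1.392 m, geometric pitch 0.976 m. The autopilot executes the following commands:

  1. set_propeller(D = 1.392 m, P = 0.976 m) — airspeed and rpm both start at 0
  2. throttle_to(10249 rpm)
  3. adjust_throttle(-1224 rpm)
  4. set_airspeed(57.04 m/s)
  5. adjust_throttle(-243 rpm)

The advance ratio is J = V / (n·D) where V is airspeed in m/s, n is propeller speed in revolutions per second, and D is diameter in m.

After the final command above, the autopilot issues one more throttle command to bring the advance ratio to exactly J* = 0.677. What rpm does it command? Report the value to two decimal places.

set_propeller: D = 1.392 m, P = 0.976 m (p = P/D = 0.701149); state ← (V=0, rpm=0)
throttle_to(10249): rpm ← 10249
adjust_throttle(-1224): rpm ← 10249 -1224 = 9025
set_airspeed(57.04): V ← 57.04 m/s
adjust_throttle(-243): rpm ← 9025 -243 = 8782
final state: V = 57.04 m/s, rpm = 8782 → n = rpm/60 = 146.366667 rev/s
target J* = 0.677; solve J* = V/(n·D) for n: n = V/(J*·D) = 57.04/(0.677 × 1.392) = 60.527343 rev/s
rpm = 60·n = 3631.640605

rpm = 3631.64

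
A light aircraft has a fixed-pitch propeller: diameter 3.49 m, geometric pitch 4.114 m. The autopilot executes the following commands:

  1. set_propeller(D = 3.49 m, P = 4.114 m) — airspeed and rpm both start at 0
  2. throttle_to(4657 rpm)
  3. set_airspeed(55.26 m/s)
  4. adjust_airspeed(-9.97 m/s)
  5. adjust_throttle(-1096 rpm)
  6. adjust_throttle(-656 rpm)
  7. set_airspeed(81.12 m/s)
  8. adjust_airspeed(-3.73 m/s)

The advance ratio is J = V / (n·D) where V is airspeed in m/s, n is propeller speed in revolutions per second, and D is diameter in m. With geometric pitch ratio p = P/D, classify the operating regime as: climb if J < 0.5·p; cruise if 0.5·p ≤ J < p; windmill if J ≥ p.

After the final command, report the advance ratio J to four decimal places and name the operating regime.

J = 0.4580, regime = climb

set_propeller: D = 3.49 m, P = 4.114 m (p = P/D = 1.178797); state ← (V=0, rpm=0)
throttle_to(4657): rpm ← 4657
set_airspeed(55.26): V ← 55.26 m/s
adjust_airspeed(-9.97): V ← 55.26 -9.97 = 45.29 m/s
adjust_throttle(-1096): rpm ← 4657 -1096 = 3561
adjust_throttle(-656): rpm ← 3561 -656 = 2905
set_airspeed(81.12): V ← 81.12 m/s
adjust_airspeed(-3.73): V ← 81.12 -3.73 = 77.39 m/s
final state: V = 77.39 m/s, rpm = 2905 → n = rpm/60 = 48.416667 rev/s
J = V / (n·D) = 77.39 / (48.416667 × 3.49) = 0.457999
regime bands: climb J<0.5894 | cruise [0.5894, 1.1788) | windmill J≥1.1788
J = 0.4580 → climb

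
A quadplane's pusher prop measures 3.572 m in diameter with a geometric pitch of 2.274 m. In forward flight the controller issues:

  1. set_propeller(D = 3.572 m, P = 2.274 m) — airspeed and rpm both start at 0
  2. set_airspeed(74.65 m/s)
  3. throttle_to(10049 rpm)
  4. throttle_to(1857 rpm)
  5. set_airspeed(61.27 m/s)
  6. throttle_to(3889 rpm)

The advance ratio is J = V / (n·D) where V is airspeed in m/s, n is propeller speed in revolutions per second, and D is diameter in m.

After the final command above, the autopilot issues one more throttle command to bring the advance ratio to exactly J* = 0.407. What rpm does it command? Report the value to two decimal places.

rpm = 2528.68

set_propeller: D = 3.572 m, P = 2.274 m (p = P/D = 0.636618); state ← (V=0, rpm=0)
set_airspeed(74.65): V ← 74.65 m/s
throttle_to(10049): rpm ← 10049
throttle_to(1857): rpm ← 1857
set_airspeed(61.27): V ← 61.27 m/s
throttle_to(3889): rpm ← 3889
final state: V = 61.27 m/s, rpm = 3889 → n = rpm/60 = 64.816667 rev/s
target J* = 0.407; solve J* = V/(n·D) for n: n = V/(J*·D) = 61.27/(0.407 × 3.572) = 42.144608 rev/s
rpm = 60·n = 2528.676493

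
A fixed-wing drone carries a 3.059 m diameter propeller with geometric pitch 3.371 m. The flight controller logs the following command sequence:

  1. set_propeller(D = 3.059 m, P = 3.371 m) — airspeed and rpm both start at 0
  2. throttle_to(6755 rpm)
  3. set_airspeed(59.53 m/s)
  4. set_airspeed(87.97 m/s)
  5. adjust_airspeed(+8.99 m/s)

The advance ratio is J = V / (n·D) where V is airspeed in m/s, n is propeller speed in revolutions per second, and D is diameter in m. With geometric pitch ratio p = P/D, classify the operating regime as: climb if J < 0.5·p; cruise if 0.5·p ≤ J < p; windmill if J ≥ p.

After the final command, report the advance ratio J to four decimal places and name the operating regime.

set_propeller: D = 3.059 m, P = 3.371 m (p = P/D = 1.101994); state ← (V=0, rpm=0)
throttle_to(6755): rpm ← 6755
set_airspeed(59.53): V ← 59.53 m/s
set_airspeed(87.97): V ← 87.97 m/s
adjust_airspeed(+8.99): V ← 87.97 +8.99 = 96.96 m/s
final state: V = 96.96 m/s, rpm = 6755 → n = rpm/60 = 112.583333 rev/s
J = V / (n·D) = 96.96 / (112.583333 × 3.059) = 0.281539
regime bands: climb J<0.5510 | cruise [0.5510, 1.1020) | windmill J≥1.1020
J = 0.2815 → climb

J = 0.2815, regime = climb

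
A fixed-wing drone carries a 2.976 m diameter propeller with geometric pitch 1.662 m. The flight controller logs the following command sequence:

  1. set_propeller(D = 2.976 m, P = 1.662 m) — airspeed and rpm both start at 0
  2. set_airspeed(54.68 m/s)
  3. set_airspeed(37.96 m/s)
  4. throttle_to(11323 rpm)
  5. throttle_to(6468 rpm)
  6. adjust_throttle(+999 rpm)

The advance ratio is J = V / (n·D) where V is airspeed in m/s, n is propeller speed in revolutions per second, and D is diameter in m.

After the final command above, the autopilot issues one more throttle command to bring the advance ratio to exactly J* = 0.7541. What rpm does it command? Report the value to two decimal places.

rpm = 1014.88

set_propeller: D = 2.976 m, P = 1.662 m (p = P/D = 0.558468); state ← (V=0, rpm=0)
set_airspeed(54.68): V ← 54.68 m/s
set_airspeed(37.96): V ← 37.96 m/s
throttle_to(11323): rpm ← 11323
throttle_to(6468): rpm ← 6468
adjust_throttle(+999): rpm ← 6468 +999 = 7467
final state: V = 37.96 m/s, rpm = 7467 → n = rpm/60 = 124.450000 rev/s
target J* = 0.7541; solve J* = V/(n·D) for n: n = V/(J*·D) = 37.96/(0.7541 × 2.976) = 16.914701 rev/s
rpm = 60·n = 1014.882085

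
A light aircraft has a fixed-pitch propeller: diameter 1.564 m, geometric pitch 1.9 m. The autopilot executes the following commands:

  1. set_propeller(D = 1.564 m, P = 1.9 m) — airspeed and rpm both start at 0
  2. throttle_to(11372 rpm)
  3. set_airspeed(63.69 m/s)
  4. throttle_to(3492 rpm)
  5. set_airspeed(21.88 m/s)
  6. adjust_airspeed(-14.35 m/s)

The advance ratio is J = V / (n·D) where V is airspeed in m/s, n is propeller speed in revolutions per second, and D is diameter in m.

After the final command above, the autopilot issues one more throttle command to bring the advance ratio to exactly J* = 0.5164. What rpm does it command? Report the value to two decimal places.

set_propeller: D = 1.564 m, P = 1.9 m (p = P/D = 1.214834); state ← (V=0, rpm=0)
throttle_to(11372): rpm ← 11372
set_airspeed(63.69): V ← 63.69 m/s
throttle_to(3492): rpm ← 3492
set_airspeed(21.88): V ← 21.88 m/s
adjust_airspeed(-14.35): V ← 21.88 -14.35 = 7.53 m/s
final state: V = 7.53 m/s, rpm = 3492 → n = rpm/60 = 58.200000 rev/s
target J* = 0.5164; solve J* = V/(n·D) for n: n = V/(J*·D) = 7.53/(0.5164 × 1.564) = 9.323350 rev/s
rpm = 60·n = 559.401008

rpm = 559.40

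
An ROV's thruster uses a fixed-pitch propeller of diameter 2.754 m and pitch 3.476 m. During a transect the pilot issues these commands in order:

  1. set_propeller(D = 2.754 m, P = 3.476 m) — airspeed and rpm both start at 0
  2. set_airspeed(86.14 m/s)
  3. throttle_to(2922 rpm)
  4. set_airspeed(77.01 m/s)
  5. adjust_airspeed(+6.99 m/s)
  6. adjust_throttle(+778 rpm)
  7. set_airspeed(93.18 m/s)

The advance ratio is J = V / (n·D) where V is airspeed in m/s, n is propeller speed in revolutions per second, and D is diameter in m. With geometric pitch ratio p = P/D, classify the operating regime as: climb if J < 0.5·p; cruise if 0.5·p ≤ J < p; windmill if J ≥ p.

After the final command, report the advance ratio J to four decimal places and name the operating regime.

J = 0.5487, regime = climb

set_propeller: D = 2.754 m, P = 3.476 m (p = P/D = 1.262164); state ← (V=0, rpm=0)
set_airspeed(86.14): V ← 86.14 m/s
throttle_to(2922): rpm ← 2922
set_airspeed(77.01): V ← 77.01 m/s
adjust_airspeed(+6.99): V ← 77.01 +6.99 = 84 m/s
adjust_throttle(+778): rpm ← 2922 +778 = 3700
set_airspeed(93.18): V ← 93.18 m/s
final state: V = 93.18 m/s, rpm = 3700 → n = rpm/60 = 61.666667 rev/s
J = V / (n·D) = 93.18 / (61.666667 × 2.754) = 0.548666
regime bands: climb J<0.6311 | cruise [0.6311, 1.2622) | windmill J≥1.2622
J = 0.5487 → climb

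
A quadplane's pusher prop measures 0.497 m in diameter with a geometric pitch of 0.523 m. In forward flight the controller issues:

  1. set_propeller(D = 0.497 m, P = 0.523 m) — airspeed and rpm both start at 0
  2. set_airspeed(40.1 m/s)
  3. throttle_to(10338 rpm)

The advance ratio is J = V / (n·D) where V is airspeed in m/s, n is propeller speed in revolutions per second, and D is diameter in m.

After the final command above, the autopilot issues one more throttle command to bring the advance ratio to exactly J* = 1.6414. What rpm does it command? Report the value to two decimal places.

set_propeller: D = 0.497 m, P = 0.523 m (p = P/D = 1.052314); state ← (V=0, rpm=0)
set_airspeed(40.1): V ← 40.1 m/s
throttle_to(10338): rpm ← 10338
final state: V = 40.1 m/s, rpm = 10338 → n = rpm/60 = 172.300000 rev/s
target J* = 1.6414; solve J* = V/(n·D) for n: n = V/(J*·D) = 40.1/(1.6414 × 0.497) = 49.155663 rev/s
rpm = 60·n = 2949.339757

rpm = 2949.34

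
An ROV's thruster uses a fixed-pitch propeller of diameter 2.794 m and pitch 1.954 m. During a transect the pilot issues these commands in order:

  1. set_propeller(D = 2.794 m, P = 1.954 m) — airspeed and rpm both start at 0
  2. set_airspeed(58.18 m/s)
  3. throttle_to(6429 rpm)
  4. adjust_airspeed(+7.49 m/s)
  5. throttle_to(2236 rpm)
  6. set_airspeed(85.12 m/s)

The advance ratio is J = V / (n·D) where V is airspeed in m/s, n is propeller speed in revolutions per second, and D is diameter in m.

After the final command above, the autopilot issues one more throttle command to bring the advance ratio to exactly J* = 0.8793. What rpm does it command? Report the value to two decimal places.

set_propeller: D = 2.794 m, P = 1.954 m (p = P/D = 0.699356); state ← (V=0, rpm=0)
set_airspeed(58.18): V ← 58.18 m/s
throttle_to(6429): rpm ← 6429
adjust_airspeed(+7.49): V ← 58.18 +7.49 = 65.67 m/s
throttle_to(2236): rpm ← 2236
set_airspeed(85.12): V ← 85.12 m/s
final state: V = 85.12 m/s, rpm = 2236 → n = rpm/60 = 37.266667 rev/s
target J* = 0.8793; solve J* = V/(n·D) for n: n = V/(J*·D) = 85.12/(0.8793 × 2.794) = 34.647200 rev/s
rpm = 60·n = 2078.831986

rpm = 2078.83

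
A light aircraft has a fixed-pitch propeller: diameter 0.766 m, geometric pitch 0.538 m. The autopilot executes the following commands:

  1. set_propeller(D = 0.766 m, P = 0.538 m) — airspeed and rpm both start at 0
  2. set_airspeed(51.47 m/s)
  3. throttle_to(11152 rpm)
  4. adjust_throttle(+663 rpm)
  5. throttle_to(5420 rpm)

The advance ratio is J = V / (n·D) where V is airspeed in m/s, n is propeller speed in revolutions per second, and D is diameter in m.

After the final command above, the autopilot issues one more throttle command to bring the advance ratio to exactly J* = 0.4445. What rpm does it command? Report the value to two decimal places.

set_propeller: D = 0.766 m, P = 0.538 m (p = P/D = 0.702350); state ← (V=0, rpm=0)
set_airspeed(51.47): V ← 51.47 m/s
throttle_to(11152): rpm ← 11152
adjust_throttle(+663): rpm ← 11152 +663 = 11815
throttle_to(5420): rpm ← 5420
final state: V = 51.47 m/s, rpm = 5420 → n = rpm/60 = 90.333333 rev/s
target J* = 0.4445; solve J* = V/(n·D) for n: n = V/(J*·D) = 51.47/(0.4445 × 0.766) = 151.165830 rev/s
rpm = 60·n = 9069.949807

rpm = 9069.95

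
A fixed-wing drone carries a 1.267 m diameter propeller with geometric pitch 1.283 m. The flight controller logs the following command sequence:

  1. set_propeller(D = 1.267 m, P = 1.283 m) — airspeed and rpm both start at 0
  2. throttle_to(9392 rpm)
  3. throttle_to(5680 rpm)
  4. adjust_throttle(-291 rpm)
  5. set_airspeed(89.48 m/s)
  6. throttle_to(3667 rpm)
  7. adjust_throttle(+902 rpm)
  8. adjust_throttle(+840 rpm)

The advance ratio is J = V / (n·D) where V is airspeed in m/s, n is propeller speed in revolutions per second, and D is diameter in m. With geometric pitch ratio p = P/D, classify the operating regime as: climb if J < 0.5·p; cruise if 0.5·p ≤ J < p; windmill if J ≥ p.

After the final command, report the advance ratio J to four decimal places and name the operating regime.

set_propeller: D = 1.267 m, P = 1.283 m (p = P/D = 1.012628); state ← (V=0, rpm=0)
throttle_to(9392): rpm ← 9392
throttle_to(5680): rpm ← 5680
adjust_throttle(-291): rpm ← 5680 -291 = 5389
set_airspeed(89.48): V ← 89.48 m/s
throttle_to(3667): rpm ← 3667
adjust_throttle(+902): rpm ← 3667 +902 = 4569
adjust_throttle(+840): rpm ← 4569 +840 = 5409
final state: V = 89.48 m/s, rpm = 5409 → n = rpm/60 = 90.150000 rev/s
J = V / (n·D) = 89.48 / (90.150000 × 1.267) = 0.783400
regime bands: climb J<0.5063 | cruise [0.5063, 1.0126) | windmill J≥1.0126
J = 0.7834 → cruise

J = 0.7834, regime = cruise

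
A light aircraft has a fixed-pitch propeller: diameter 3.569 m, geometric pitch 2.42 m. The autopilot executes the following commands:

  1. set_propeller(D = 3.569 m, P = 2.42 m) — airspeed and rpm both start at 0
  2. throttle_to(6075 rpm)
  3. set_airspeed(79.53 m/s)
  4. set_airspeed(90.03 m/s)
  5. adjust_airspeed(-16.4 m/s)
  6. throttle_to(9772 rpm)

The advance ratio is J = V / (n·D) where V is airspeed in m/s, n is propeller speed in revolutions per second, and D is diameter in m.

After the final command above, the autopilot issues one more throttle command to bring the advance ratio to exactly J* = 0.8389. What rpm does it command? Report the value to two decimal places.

rpm = 1475.53

set_propeller: D = 3.569 m, P = 2.42 m (p = P/D = 0.678061); state ← (V=0, rpm=0)
throttle_to(6075): rpm ← 6075
set_airspeed(79.53): V ← 79.53 m/s
set_airspeed(90.03): V ← 90.03 m/s
adjust_airspeed(-16.4): V ← 90.03 -16.4 = 73.63 m/s
throttle_to(9772): rpm ← 9772
final state: V = 73.63 m/s, rpm = 9772 → n = rpm/60 = 162.866667 rev/s
target J* = 0.8389; solve J* = V/(n·D) for n: n = V/(J*·D) = 73.63/(0.8389 × 3.569) = 24.592238 rev/s
rpm = 60·n = 1475.534297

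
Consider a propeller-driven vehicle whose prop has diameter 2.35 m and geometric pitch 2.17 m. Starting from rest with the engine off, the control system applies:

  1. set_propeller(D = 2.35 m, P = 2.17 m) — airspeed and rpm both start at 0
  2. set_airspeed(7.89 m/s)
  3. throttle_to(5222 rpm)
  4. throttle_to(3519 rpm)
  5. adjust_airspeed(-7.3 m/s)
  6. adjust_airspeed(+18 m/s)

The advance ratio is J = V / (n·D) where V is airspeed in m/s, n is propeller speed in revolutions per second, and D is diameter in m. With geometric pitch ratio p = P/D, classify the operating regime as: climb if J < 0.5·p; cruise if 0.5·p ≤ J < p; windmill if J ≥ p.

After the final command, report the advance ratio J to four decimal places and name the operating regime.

J = 0.1349, regime = climb

set_propeller: D = 2.35 m, P = 2.17 m (p = P/D = 0.923404); state ← (V=0, rpm=0)
set_airspeed(7.89): V ← 7.89 m/s
throttle_to(5222): rpm ← 5222
throttle_to(3519): rpm ← 3519
adjust_airspeed(-7.3): V ← 7.89 -7.3 = 0.59 m/s
adjust_airspeed(+18): V ← 0.59 +18 = 18.59 m/s
final state: V = 18.59 m/s, rpm = 3519 → n = rpm/60 = 58.650000 rev/s
J = V / (n·D) = 18.59 / (58.650000 × 2.35) = 0.134879
regime bands: climb J<0.4617 | cruise [0.4617, 0.9234) | windmill J≥0.9234
J = 0.1349 → climb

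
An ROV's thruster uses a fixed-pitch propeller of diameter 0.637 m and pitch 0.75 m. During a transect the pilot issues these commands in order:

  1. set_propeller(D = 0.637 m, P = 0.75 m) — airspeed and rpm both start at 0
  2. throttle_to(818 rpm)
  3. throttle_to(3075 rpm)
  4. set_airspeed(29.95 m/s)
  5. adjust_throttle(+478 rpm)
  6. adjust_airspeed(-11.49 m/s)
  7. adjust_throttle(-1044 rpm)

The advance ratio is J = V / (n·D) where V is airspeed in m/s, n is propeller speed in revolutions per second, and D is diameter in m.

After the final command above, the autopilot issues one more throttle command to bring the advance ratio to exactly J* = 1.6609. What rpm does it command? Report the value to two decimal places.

set_propeller: D = 0.637 m, P = 0.75 m (p = P/D = 1.177394); state ← (V=0, rpm=0)
throttle_to(818): rpm ← 818
throttle_to(3075): rpm ← 3075
set_airspeed(29.95): V ← 29.95 m/s
adjust_throttle(+478): rpm ← 3075 +478 = 3553
adjust_airspeed(-11.49): V ← 29.95 -11.49 = 18.46 m/s
adjust_throttle(-1044): rpm ← 3553 -1044 = 2509
final state: V = 18.46 m/s, rpm = 2509 → n = rpm/60 = 41.816667 rev/s
target J* = 1.6609; solve J* = V/(n·D) for n: n = V/(J*·D) = 18.46/(1.6609 × 0.637) = 17.448126 rev/s
rpm = 60·n = 1046.887537

rpm = 1046.89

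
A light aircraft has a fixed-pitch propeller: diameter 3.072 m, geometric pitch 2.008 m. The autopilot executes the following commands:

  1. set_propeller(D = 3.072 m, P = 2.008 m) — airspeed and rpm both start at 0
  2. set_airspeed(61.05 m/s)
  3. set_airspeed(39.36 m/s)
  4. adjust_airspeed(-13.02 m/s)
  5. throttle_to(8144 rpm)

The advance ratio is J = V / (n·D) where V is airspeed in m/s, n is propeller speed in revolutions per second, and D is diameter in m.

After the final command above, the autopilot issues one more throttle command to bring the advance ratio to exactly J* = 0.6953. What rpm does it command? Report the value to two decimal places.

set_propeller: D = 3.072 m, P = 2.008 m (p = P/D = 0.653646); state ← (V=0, rpm=0)
set_airspeed(61.05): V ← 61.05 m/s
set_airspeed(39.36): V ← 39.36 m/s
adjust_airspeed(-13.02): V ← 39.36 -13.02 = 26.34 m/s
throttle_to(8144): rpm ← 8144
final state: V = 26.34 m/s, rpm = 8144 → n = rpm/60 = 135.733333 rev/s
target J* = 0.6953; solve J* = V/(n·D) for n: n = V/(J*·D) = 26.34/(0.6953 × 3.072) = 12.331682 rev/s
rpm = 60·n = 739.900942

rpm = 739.90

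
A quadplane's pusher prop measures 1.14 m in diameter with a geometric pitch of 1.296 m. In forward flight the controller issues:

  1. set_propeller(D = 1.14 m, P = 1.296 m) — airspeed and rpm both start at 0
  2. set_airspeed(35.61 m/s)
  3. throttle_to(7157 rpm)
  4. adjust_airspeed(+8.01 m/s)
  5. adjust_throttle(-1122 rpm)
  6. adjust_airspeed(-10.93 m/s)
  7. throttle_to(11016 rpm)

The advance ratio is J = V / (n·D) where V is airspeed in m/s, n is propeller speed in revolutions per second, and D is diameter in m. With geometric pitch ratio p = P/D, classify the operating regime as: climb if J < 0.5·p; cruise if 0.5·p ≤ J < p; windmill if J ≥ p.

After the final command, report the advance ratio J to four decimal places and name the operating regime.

J = 0.1562, regime = climb

set_propeller: D = 1.14 m, P = 1.296 m (p = P/D = 1.136842); state ← (V=0, rpm=0)
set_airspeed(35.61): V ← 35.61 m/s
throttle_to(7157): rpm ← 7157
adjust_airspeed(+8.01): V ← 35.61 +8.01 = 43.62 m/s
adjust_throttle(-1122): rpm ← 7157 -1122 = 6035
adjust_airspeed(-10.93): V ← 43.62 -10.93 = 32.69 m/s
throttle_to(11016): rpm ← 11016
final state: V = 32.69 m/s, rpm = 11016 → n = rpm/60 = 183.600000 rev/s
J = V / (n·D) = 32.69 / (183.600000 × 1.14) = 0.156184
regime bands: climb J<0.5684 | cruise [0.5684, 1.1368) | windmill J≥1.1368
J = 0.1562 → climb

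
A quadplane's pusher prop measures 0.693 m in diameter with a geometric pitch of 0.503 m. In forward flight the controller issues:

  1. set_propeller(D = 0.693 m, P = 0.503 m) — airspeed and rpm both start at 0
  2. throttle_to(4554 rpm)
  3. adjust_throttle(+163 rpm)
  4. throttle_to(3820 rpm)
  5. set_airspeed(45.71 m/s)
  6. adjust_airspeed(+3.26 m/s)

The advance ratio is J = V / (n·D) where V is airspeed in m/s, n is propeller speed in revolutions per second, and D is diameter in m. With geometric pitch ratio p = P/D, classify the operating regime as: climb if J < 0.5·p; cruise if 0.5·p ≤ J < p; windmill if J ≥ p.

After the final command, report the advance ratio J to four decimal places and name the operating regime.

set_propeller: D = 0.693 m, P = 0.503 m (p = P/D = 0.725830); state ← (V=0, rpm=0)
throttle_to(4554): rpm ← 4554
adjust_throttle(+163): rpm ← 4554 +163 = 4717
throttle_to(3820): rpm ← 3820
set_airspeed(45.71): V ← 45.71 m/s
adjust_airspeed(+3.26): V ← 45.71 +3.26 = 48.97 m/s
final state: V = 48.97 m/s, rpm = 3820 → n = rpm/60 = 63.666667 rev/s
J = V / (n·D) = 48.97 / (63.666667 × 0.693) = 1.109902
regime bands: climb J<0.3629 | cruise [0.3629, 0.7258) | windmill J≥0.7258
J = 1.1099 → windmill

J = 1.1099, regime = windmill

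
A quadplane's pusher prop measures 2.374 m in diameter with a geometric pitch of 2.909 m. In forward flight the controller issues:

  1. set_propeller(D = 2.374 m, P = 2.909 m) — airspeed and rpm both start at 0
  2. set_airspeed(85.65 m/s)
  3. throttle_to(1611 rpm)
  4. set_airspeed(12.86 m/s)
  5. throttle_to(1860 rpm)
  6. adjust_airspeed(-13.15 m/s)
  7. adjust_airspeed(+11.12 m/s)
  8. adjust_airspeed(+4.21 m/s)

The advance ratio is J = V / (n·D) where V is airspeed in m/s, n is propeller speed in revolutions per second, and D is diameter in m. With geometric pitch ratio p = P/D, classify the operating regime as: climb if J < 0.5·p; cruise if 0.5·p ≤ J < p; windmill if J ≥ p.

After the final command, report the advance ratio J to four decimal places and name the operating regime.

set_propeller: D = 2.374 m, P = 2.909 m (p = P/D = 1.225358); state ← (V=0, rpm=0)
set_airspeed(85.65): V ← 85.65 m/s
throttle_to(1611): rpm ← 1611
set_airspeed(12.86): V ← 12.86 m/s
throttle_to(1860): rpm ← 1860
adjust_airspeed(-13.15): V ← 12.86 -13.15 = -0.29 m/s
adjust_airspeed(+11.12): V ← -0.29 +11.12 = 10.83 m/s
adjust_airspeed(+4.21): V ← 10.83 +4.21 = 15.04 m/s
final state: V = 15.04 m/s, rpm = 1860 → n = rpm/60 = 31.000000 rev/s
J = V / (n·D) = 15.04 / (31.000000 × 2.374) = 0.204364
regime bands: climb J<0.6127 | cruise [0.6127, 1.2254) | windmill J≥1.2254
J = 0.2044 → climb

J = 0.2044, regime = climb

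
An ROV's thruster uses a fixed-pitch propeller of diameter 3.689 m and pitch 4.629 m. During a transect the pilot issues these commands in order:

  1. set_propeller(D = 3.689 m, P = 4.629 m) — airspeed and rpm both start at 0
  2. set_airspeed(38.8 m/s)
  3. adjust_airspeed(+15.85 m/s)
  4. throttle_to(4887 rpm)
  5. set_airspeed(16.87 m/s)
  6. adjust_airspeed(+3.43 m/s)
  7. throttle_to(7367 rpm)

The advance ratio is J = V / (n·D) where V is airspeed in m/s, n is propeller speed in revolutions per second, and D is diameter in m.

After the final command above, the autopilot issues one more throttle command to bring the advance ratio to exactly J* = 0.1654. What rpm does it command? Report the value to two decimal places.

rpm = 1996.20

set_propeller: D = 3.689 m, P = 4.629 m (p = P/D = 1.254812); state ← (V=0, rpm=0)
set_airspeed(38.8): V ← 38.8 m/s
adjust_airspeed(+15.85): V ← 38.8 +15.85 = 54.65 m/s
throttle_to(4887): rpm ← 4887
set_airspeed(16.87): V ← 16.87 m/s
adjust_airspeed(+3.43): V ← 16.87 +3.43 = 20.3 m/s
throttle_to(7367): rpm ← 7367
final state: V = 20.3 m/s, rpm = 7367 → n = rpm/60 = 122.783333 rev/s
target J* = 0.1654; solve J* = V/(n·D) for n: n = V/(J*·D) = 20.3/(0.1654 × 3.689) = 33.269929 rev/s
rpm = 60·n = 1996.195756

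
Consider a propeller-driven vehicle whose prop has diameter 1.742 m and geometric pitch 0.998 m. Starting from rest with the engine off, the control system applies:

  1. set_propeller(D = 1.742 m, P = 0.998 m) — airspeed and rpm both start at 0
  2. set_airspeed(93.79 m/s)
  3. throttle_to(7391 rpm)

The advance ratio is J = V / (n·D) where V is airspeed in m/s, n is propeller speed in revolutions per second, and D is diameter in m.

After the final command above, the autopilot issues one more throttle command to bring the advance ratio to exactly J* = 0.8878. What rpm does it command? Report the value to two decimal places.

rpm = 3638.69

set_propeller: D = 1.742 m, P = 0.998 m (p = P/D = 0.572905); state ← (V=0, rpm=0)
set_airspeed(93.79): V ← 93.79 m/s
throttle_to(7391): rpm ← 7391
final state: V = 93.79 m/s, rpm = 7391 → n = rpm/60 = 123.183333 rev/s
target J* = 0.8878; solve J* = V/(n·D) for n: n = V/(J*·D) = 93.79/(0.8878 × 1.742) = 60.644755 rev/s
rpm = 60·n = 3638.685288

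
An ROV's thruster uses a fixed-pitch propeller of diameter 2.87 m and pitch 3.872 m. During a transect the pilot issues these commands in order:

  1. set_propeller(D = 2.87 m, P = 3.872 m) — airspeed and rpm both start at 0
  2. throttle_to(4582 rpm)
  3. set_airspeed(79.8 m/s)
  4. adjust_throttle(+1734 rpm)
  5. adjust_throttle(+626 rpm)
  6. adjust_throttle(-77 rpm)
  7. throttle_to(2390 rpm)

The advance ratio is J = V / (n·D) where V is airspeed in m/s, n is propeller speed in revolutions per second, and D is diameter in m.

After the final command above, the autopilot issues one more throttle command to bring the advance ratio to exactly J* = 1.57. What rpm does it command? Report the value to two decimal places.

rpm = 1062.61

set_propeller: D = 2.87 m, P = 3.872 m (p = P/D = 1.349129); state ← (V=0, rpm=0)
throttle_to(4582): rpm ← 4582
set_airspeed(79.8): V ← 79.8 m/s
adjust_throttle(+1734): rpm ← 4582 +1734 = 6316
adjust_throttle(+626): rpm ← 6316 +626 = 6942
adjust_throttle(-77): rpm ← 6942 -77 = 6865
throttle_to(2390): rpm ← 2390
final state: V = 79.8 m/s, rpm = 2390 → n = rpm/60 = 39.833333 rev/s
target J* = 1.57; solve J* = V/(n·D) for n: n = V/(J*·D) = 79.8/(1.57 × 2.87) = 17.710113 rev/s
rpm = 60·n = 1062.606804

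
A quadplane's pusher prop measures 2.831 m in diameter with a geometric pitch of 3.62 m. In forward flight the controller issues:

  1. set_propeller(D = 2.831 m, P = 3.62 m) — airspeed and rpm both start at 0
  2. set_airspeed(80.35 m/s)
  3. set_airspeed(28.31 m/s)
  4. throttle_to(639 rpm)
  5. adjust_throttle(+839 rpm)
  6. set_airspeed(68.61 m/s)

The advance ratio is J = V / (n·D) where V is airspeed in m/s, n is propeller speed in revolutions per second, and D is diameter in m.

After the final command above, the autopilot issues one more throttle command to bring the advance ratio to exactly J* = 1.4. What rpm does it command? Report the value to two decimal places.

set_propeller: D = 2.831 m, P = 3.62 m (p = P/D = 1.278700); state ← (V=0, rpm=0)
set_airspeed(80.35): V ← 80.35 m/s
set_airspeed(28.31): V ← 28.31 m/s
throttle_to(639): rpm ← 639
adjust_throttle(+839): rpm ← 639 +839 = 1478
set_airspeed(68.61): V ← 68.61 m/s
final state: V = 68.61 m/s, rpm = 1478 → n = rpm/60 = 24.633333 rev/s
target J* = 1.4; solve J* = V/(n·D) for n: n = V/(J*·D) = 68.61/(1.4 × 2.831) = 17.310895 rev/s
rpm = 60·n = 1038.653681

rpm = 1038.65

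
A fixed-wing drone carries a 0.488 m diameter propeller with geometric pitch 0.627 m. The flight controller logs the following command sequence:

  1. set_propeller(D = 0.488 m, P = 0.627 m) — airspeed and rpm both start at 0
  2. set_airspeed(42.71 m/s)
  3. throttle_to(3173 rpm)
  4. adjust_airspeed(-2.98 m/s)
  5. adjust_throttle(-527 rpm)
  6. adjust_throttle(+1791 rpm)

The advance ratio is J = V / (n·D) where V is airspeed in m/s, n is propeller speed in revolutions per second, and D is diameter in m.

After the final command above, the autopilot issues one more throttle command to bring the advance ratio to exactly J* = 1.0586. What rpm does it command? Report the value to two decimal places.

set_propeller: D = 0.488 m, P = 0.627 m (p = P/D = 1.284836); state ← (V=0, rpm=0)
set_airspeed(42.71): V ← 42.71 m/s
throttle_to(3173): rpm ← 3173
adjust_airspeed(-2.98): V ← 42.71 -2.98 = 39.73 m/s
adjust_throttle(-527): rpm ← 3173 -527 = 2646
adjust_throttle(+1791): rpm ← 2646 +1791 = 4437
final state: V = 39.73 m/s, rpm = 4437 → n = rpm/60 = 73.950000 rev/s
target J* = 1.0586; solve J* = V/(n·D) for n: n = V/(J*·D) = 39.73/(1.0586 × 0.488) = 76.907174 rev/s
rpm = 60·n = 4614.430442

rpm = 4614.43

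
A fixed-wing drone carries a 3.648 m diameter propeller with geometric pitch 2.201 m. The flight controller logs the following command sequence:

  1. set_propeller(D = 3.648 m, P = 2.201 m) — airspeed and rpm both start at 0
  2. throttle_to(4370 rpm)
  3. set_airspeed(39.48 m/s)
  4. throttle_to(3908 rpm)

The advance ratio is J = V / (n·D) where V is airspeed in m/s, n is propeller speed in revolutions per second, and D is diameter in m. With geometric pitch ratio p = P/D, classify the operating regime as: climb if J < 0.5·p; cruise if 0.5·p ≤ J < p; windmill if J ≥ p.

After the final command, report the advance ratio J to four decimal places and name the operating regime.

set_propeller: D = 3.648 m, P = 2.201 m (p = P/D = 0.603344); state ← (V=0, rpm=0)
throttle_to(4370): rpm ← 4370
set_airspeed(39.48): V ← 39.48 m/s
throttle_to(3908): rpm ← 3908
final state: V = 39.48 m/s, rpm = 3908 → n = rpm/60 = 65.133333 rev/s
J = V / (n·D) = 39.48 / (65.133333 × 3.648) = 0.166157
regime bands: climb J<0.3017 | cruise [0.3017, 0.6033) | windmill J≥0.6033
J = 0.1662 → climb

J = 0.1662, regime = climb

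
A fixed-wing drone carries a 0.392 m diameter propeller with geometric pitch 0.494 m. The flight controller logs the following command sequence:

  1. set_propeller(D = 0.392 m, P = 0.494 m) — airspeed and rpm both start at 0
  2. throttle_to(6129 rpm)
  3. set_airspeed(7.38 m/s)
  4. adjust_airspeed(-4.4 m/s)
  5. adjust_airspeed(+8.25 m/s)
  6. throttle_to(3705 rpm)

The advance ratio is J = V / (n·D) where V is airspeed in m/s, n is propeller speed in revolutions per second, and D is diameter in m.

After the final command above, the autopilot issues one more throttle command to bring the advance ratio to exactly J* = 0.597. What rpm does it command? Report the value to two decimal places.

set_propeller: D = 0.392 m, P = 0.494 m (p = P/D = 1.260204); state ← (V=0, rpm=0)
throttle_to(6129): rpm ← 6129
set_airspeed(7.38): V ← 7.38 m/s
adjust_airspeed(-4.4): V ← 7.38 -4.4 = 2.98 m/s
adjust_airspeed(+8.25): V ← 2.98 +8.25 = 11.23 m/s
throttle_to(3705): rpm ← 3705
final state: V = 11.23 m/s, rpm = 3705 → n = rpm/60 = 61.750000 rev/s
target J* = 0.597; solve J* = V/(n·D) for n: n = V/(J*·D) = 11.23/(0.597 × 0.392) = 47.986531 rev/s
rpm = 60·n = 2879.191878

rpm = 2879.19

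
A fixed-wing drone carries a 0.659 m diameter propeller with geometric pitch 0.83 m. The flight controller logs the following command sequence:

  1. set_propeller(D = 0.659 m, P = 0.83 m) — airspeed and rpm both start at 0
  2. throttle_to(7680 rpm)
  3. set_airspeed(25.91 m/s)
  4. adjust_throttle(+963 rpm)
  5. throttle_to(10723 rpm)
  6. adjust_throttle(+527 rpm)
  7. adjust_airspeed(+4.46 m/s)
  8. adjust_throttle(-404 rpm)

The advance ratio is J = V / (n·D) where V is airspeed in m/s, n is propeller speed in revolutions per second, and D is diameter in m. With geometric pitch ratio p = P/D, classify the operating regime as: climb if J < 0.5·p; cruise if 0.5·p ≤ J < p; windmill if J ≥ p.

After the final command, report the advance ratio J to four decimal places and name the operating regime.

J = 0.2549, regime = climb

set_propeller: D = 0.659 m, P = 0.83 m (p = P/D = 1.259484); state ← (V=0, rpm=0)
throttle_to(7680): rpm ← 7680
set_airspeed(25.91): V ← 25.91 m/s
adjust_throttle(+963): rpm ← 7680 +963 = 8643
throttle_to(10723): rpm ← 10723
adjust_throttle(+527): rpm ← 10723 +527 = 11250
adjust_airspeed(+4.46): V ← 25.91 +4.46 = 30.37 m/s
adjust_throttle(-404): rpm ← 11250 -404 = 10846
final state: V = 30.37 m/s, rpm = 10846 → n = rpm/60 = 180.766667 rev/s
J = V / (n·D) = 30.37 / (180.766667 × 0.659) = 0.254942
regime bands: climb J<0.6297 | cruise [0.6297, 1.2595) | windmill J≥1.2595
J = 0.2549 → climb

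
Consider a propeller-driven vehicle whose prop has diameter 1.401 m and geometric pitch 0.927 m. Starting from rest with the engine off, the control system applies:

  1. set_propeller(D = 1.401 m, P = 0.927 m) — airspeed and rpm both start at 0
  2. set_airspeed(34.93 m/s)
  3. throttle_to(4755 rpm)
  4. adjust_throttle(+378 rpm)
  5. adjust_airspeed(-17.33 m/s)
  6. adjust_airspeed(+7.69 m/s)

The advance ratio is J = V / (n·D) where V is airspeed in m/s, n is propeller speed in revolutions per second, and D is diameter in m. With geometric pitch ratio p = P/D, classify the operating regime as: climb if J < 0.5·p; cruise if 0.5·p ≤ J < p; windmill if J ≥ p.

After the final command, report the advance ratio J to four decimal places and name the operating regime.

J = 0.2110, regime = climb

set_propeller: D = 1.401 m, P = 0.927 m (p = P/D = 0.661670); state ← (V=0, rpm=0)
set_airspeed(34.93): V ← 34.93 m/s
throttle_to(4755): rpm ← 4755
adjust_throttle(+378): rpm ← 4755 +378 = 5133
adjust_airspeed(-17.33): V ← 34.93 -17.33 = 17.6 m/s
adjust_airspeed(+7.69): V ← 17.6 +7.69 = 25.29 m/s
final state: V = 25.29 m/s, rpm = 5133 → n = rpm/60 = 85.550000 rev/s
J = V / (n·D) = 25.29 / (85.550000 × 1.401) = 0.211004
regime bands: climb J<0.3308 | cruise [0.3308, 0.6617) | windmill J≥0.6617
J = 0.2110 → climb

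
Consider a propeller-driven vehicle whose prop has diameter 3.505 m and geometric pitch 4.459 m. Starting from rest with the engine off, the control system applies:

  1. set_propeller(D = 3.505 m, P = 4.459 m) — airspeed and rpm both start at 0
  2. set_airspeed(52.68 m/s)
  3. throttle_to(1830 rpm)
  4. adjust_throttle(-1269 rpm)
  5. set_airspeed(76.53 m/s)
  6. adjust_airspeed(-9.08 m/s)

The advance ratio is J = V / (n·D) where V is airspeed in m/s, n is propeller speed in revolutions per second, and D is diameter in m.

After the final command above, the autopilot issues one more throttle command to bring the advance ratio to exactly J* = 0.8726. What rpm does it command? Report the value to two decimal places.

rpm = 1323.21

set_propeller: D = 3.505 m, P = 4.459 m (p = P/D = 1.272183); state ← (V=0, rpm=0)
set_airspeed(52.68): V ← 52.68 m/s
throttle_to(1830): rpm ← 1830
adjust_throttle(-1269): rpm ← 1830 -1269 = 561
set_airspeed(76.53): V ← 76.53 m/s
adjust_airspeed(-9.08): V ← 76.53 -9.08 = 67.45 m/s
final state: V = 67.45 m/s, rpm = 561 → n = rpm/60 = 9.350000 rev/s
target J* = 0.8726; solve J* = V/(n·D) for n: n = V/(J*·D) = 67.45/(0.8726 × 3.505) = 22.053561 rev/s
rpm = 60·n = 1323.213653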